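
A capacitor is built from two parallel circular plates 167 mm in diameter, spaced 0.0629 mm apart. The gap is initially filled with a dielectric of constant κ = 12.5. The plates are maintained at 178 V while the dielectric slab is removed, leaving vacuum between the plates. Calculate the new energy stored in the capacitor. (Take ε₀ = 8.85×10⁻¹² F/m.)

A = π(167/2 mm)² = 2.19×10⁻² m².
Initially C₁ = κε₀A/d = 12.5 × 8.85×10⁻¹² × 2.19×10⁻² / 6.29×10⁻⁵ = 3.85×10⁻⁸ F.
U₁ = 6.10×10⁻⁴ J.
Battery connected ⇒ V is held fixed. C₂ = 0.0800 C₁ and U = ½CV², so U₂/U₁ = C₂/C₁ = 0.0800.
U₂ = 0.0800 × 6.10×10⁻⁴ = 4.88×10⁻⁵ J.

48.8 μJ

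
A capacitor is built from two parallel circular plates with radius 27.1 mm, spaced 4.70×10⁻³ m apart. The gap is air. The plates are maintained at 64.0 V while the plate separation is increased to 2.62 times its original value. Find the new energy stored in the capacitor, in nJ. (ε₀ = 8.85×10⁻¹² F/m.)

3.40 nJ

A = π(27.1 mm)² = 2.31×10⁻³ m².
Initially C₁ = ε₀A/d = 8.85×10⁻¹² × 2.31×10⁻³ / 4.70×10⁻³ = 4.34×10⁻¹² F.
U₁ = 8.90×10⁻⁹ J.
Battery connected ⇒ V is held fixed. C₂ = 0.382 C₁ and U = ½CV², so U₂/U₁ = C₂/C₁ = 0.382.
U₂ = 0.382 × 8.90×10⁻⁹ = 3.40×10⁻⁹ J.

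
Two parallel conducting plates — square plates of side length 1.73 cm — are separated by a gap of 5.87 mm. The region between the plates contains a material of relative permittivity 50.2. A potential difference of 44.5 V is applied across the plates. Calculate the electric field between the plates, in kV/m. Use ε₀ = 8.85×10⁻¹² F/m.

E ≈ 7.58 kV/m

E = V/d = 44.5 / 5.87×10⁻³ = 7.58×10³ V/m.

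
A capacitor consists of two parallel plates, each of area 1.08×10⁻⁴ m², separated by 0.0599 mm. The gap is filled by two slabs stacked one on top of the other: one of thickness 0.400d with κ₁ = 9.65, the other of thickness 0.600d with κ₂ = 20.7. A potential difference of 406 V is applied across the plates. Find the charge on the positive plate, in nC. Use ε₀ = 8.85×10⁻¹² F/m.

92.0 nC

Stacked slabs ⇒ two capacitors in series, each with the full plate area.
C₁ = κ₁ε₀A/d₁ = 9.65 × 8.85×10⁻¹² × 1.08×10⁻⁴ / 2.40×10⁻⁵ = 3.85×10⁻¹⁰ F.
C₂ = κ₂ε₀A/d₂ = 20.7 × 8.85×10⁻¹² × 1.08×10⁻⁴ / 3.59×10⁻⁵ = 5.51×10⁻¹⁰ F.
C = (1/C₁ + 1/C₂)⁻¹ = 2.27×10⁻¹⁰ F.
Q = CV = 2.27×10⁻¹⁰ × 406 = 9.20×10⁻⁸ C.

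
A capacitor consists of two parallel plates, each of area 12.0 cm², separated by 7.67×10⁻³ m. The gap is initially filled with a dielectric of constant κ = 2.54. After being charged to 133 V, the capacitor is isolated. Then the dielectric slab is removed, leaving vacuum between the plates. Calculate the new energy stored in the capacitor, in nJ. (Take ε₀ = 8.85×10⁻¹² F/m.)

U ≈ 79.0 nJ

A = 12.0 cm² = 1.20×10⁻³ m².
Initially C₁ = κε₀A/d = 2.54 × 8.85×10⁻¹² × 1.20×10⁻³ / 7.67×10⁻³ = 3.52×10⁻¹² F.
U₁ = 3.11×10⁻⁸ J.
Isolated ⇒ Q is held fixed. C₂ = 0.394 C₁ and U = Q²/(2C), so U₂/U₁ = C₁/C₂ = 2.54.
U₂ = 2.54 × 3.11×10⁻⁸ = 7.90×10⁻⁸ J.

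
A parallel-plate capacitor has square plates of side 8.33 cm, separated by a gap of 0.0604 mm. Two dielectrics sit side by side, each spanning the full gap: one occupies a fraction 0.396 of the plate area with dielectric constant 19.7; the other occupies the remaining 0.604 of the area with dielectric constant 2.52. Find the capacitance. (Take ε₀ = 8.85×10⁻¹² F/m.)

C ≈ 9.48 nF

A = (8.33 cm)² = 6.94×10⁻³ m².
Side-by-side slabs ⇒ two capacitors in parallel, each spanning the full gap.
C₁ = κ₁ε₀A₁/d = 19.7 × 8.85×10⁻¹² × 2.75×10⁻³ / 6.04×10⁻⁵ = 7.93×10⁻⁹ F.
C₂ = κ₂ε₀A₂/d = 2.52 × 8.85×10⁻¹² × 4.19×10⁻³ / 6.04×10⁻⁵ = 1.55×10⁻⁹ F.
C = C₁ + C₂ = 9.48×10⁻⁹ F.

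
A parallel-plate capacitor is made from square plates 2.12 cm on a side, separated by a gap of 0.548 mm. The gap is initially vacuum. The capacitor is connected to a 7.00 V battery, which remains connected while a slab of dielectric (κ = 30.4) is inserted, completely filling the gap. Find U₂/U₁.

30.4

Battery connected ⇒ V is held fixed.
C₂ = 30.4 C₁ and U = ½CV², so U₂/U₁ = C₂/C₁ = 30.4.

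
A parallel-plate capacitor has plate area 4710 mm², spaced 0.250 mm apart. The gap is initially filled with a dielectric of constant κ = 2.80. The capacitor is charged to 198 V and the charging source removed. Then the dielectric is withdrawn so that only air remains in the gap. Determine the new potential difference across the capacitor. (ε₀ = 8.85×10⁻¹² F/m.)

A = 4710 mm² = 4.71×10⁻³ m².
Initially C₁ = κε₀A/d = 2.80 × 8.85×10⁻¹² × 4.71×10⁻³ / 2.50×10⁻⁴ = 4.67×10⁻¹⁰ F.
V₁ = 1.98×10² V.
Isolated ⇒ Q is held fixed. C₂ = 0.357 C₁ and V = Q/C, so V₂/V₁ = C₁/C₂ = 2.80.
V₂ = 2.80 × 1.98×10² = 5.54×10² V.

0.554 kV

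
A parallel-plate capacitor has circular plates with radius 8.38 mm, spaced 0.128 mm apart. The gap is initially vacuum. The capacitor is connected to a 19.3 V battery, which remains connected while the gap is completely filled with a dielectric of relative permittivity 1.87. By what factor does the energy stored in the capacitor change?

Battery connected ⇒ V is held fixed.
C₂ = 1.87 C₁ and U = ½CV², so U₂/U₁ = C₂/C₁ = 1.87.

U₂/U₁ ≈ 1.87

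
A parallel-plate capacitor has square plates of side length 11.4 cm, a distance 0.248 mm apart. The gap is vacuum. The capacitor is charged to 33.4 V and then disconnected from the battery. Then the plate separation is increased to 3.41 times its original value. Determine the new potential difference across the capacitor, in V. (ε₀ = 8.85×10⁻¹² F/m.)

114 V

A = (11.4 cm)² = 1.30×10⁻² m².
Initially C₁ = ε₀A/d = 8.85×10⁻¹² × 1.30×10⁻² / 2.48×10⁻⁴ = 4.64×10⁻¹⁰ F.
V₁ = 33.4 V.
Isolated ⇒ Q is held fixed. C₂ = 0.293 C₁ and V = Q/C, so V₂/V₁ = C₁/C₂ = 3.41.
V₂ = 3.41 × 33.4 = 1.14×10² V.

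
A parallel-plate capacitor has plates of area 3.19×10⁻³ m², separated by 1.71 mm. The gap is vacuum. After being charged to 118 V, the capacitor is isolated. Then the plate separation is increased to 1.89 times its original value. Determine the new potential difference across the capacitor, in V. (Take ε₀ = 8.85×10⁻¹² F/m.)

Initially C₁ = ε₀A/d = 8.85×10⁻¹² × 3.19×10⁻³ / 1.71×10⁻³ = 1.65×10⁻¹¹ F.
V₁ = 1.18×10² V.
Isolated ⇒ Q is held fixed. C₂ = 0.529 C₁ and V = Q/C, so V₂/V₁ = C₁/C₂ = 1.89.
V₂ = 1.89 × 1.18×10² = 2.23×10² V.

V ≈ 223 V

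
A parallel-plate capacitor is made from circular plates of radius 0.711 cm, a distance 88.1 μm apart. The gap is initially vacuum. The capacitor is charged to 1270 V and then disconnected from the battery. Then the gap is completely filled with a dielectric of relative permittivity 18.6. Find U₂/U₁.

U₂/U₁ ≈ 0.0538

Isolated ⇒ Q is held fixed.
C₂ = 18.6 C₁ and U = Q²/(2C), so U₂/U₁ = C₁/C₂ = 0.0538.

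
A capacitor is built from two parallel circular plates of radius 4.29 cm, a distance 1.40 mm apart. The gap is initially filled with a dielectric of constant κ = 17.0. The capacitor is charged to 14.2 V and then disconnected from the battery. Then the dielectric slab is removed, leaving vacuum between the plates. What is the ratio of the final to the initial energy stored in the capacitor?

U₂/U₁ ≈ 17.0

Isolated ⇒ Q is held fixed.
C₂ = 0.0588 C₁ and U = Q²/(2C), so U₂/U₁ = C₁/C₂ = 17.0.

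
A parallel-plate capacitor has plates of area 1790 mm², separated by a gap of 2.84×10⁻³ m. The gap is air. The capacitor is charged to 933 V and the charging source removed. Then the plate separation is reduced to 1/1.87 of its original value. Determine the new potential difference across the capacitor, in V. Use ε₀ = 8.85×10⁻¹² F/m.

V ≈ 499 V

A = 1790 mm² = 1.79×10⁻³ m².
Initially C₁ = ε₀A/d = 8.85×10⁻¹² × 1.79×10⁻³ / 2.84×10⁻³ = 5.58×10⁻¹² F.
V₁ = 9.33×10² V.
Isolated ⇒ Q is held fixed. C₂ = 1.87 C₁ and V = Q/C, so V₂/V₁ = C₁/C₂ = 0.535.
V₂ = 0.535 × 9.33×10² = 4.99×10² V.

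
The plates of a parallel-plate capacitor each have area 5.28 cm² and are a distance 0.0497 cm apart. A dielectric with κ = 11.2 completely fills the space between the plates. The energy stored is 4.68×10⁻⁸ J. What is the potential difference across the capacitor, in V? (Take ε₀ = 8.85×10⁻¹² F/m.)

A = 5.28 cm² = 5.28×10⁻⁴ m².
C = κε₀A/d = 11.2 × 8.85×10⁻¹² × 5.28×10⁻⁴ / 4.97×10⁻⁴ = 1.05×10⁻¹⁰ F.
V = √(2U/C) = √(2 × 4.68×10⁻⁸ / 1.05×10⁻¹⁰) = 29.8 V.

V ≈ 29.8 V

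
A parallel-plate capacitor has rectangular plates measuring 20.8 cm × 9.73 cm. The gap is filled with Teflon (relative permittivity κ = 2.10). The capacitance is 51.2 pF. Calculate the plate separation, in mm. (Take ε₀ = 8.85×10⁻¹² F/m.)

A = 20.8 × 9.73 cm² = 2.02×10⁻² m².
d = κε₀A/C = 2.10 × 8.85×10⁻¹² × 2.02×10⁻² / 5.12×10⁻¹¹ = 7.35×10⁻³ m.

d ≈ 7.35 mm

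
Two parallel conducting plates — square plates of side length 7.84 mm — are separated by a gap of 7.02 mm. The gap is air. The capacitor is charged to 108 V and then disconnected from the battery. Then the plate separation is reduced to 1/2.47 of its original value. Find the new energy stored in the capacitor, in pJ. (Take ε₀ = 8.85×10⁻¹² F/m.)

A = (7.84 mm)² = 6.15×10⁻⁵ m².
Initially C₁ = ε₀A/d = 8.85×10⁻¹² × 6.15×10⁻⁵ / 7.02×10⁻³ = 7.75×10⁻¹⁴ F.
U₁ = 4.52×10⁻¹⁰ J.
Isolated ⇒ Q is held fixed. C₂ = 2.47 C₁ and U = Q²/(2C), so U₂/U₁ = C₁/C₂ = 0.405.
U₂ = 0.405 × 4.52×10⁻¹⁰ = 1.83×10⁻¹⁰ J.

U ≈ 183 pJ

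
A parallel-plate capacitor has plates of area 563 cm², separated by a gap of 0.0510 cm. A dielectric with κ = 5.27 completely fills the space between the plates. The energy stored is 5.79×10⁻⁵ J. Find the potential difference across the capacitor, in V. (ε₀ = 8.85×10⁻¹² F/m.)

A = 563 cm² = 5.63×10⁻² m².
C = κε₀A/d = 5.27 × 8.85×10⁻¹² × 5.63×10⁻² / 5.10×10⁻⁴ = 5.15×10⁻⁹ F.
V = √(2U/C) = √(2 × 5.79×10⁻⁵ / 5.15×10⁻⁹) = 1.50×10² V.

V ≈ 150 V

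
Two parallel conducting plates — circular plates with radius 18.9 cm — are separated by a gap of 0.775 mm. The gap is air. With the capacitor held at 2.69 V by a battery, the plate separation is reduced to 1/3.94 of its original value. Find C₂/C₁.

C₂/C₁ ≈ 3.94

C = ε₀A/d scales as 1/d, so C₂/C₁ = d₁/d₂ = 3.94.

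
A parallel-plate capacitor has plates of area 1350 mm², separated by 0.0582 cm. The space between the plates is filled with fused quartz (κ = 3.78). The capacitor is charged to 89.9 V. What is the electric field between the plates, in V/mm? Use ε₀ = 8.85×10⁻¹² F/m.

E ≈ 154 V/mm

E = V/d = 89.9 / 5.82×10⁻⁴ = 1.54×10⁵ V/m.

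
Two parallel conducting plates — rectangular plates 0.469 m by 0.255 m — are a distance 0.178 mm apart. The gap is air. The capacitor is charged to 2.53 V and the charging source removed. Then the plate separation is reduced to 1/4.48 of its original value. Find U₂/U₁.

0.223

Isolated ⇒ Q is held fixed.
C₂ = 4.48 C₁ and U = Q²/(2C), so U₂/U₁ = C₁/C₂ = 0.223.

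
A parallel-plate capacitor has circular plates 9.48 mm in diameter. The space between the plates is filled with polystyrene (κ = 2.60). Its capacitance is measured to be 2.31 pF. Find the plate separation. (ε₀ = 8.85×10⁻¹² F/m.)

0.703 mm

A = π(9.48/2 mm)² = 7.06×10⁻⁵ m².
d = κε₀A/C = 2.60 × 8.85×10⁻¹² × 7.06×10⁻⁵ / 2.31×10⁻¹² = 7.03×10⁻⁴ m.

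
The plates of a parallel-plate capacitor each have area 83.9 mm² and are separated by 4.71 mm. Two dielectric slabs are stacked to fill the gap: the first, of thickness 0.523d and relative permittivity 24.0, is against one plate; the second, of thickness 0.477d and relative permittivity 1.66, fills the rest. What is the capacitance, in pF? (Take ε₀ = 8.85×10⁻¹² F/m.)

0.510 pF

A = 83.9 mm² = 8.39×10⁻⁵ m².
Stacked slabs ⇒ two capacitors in series, each with the full plate area.
C₁ = κ₁ε₀A/d₁ = 24.0 × 8.85×10⁻¹² × 8.39×10⁻⁵ / 2.46×10⁻³ = 7.23×10⁻¹² F.
C₂ = κ₂ε₀A/d₂ = 1.66 × 8.85×10⁻¹² × 8.39×10⁻⁵ / 2.25×10⁻³ = 5.49×10⁻¹³ F.
C = (1/C₁ + 1/C₂)⁻¹ = 5.10×10⁻¹³ F.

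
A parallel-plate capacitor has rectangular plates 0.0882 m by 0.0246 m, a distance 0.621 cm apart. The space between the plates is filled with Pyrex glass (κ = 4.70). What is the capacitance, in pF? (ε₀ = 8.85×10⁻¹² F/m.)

14.5 pF

A = 0.0882 × 0.0246 m² = 2.17×10⁻³ m².
C = κε₀A/d = 4.70 × 8.85×10⁻¹² × 2.17×10⁻³ / 6.21×10⁻³ = 1.45×10⁻¹¹ F.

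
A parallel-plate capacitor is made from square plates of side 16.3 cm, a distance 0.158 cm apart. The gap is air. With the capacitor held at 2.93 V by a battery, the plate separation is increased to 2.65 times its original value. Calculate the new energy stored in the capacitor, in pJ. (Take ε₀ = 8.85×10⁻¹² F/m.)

A = (16.3 cm)² = 2.66×10⁻² m².
Initially C₁ = ε₀A/d = 8.85×10⁻¹² × 2.66×10⁻² / 1.58×10⁻³ = 1.49×10⁻¹⁰ F.
U₁ = 6.39×10⁻¹⁰ J.
Battery connected ⇒ V is held fixed. C₂ = 0.377 C₁ and U = ½CV², so U₂/U₁ = C₂/C₁ = 0.377.
U₂ = 0.377 × 6.39×10⁻¹⁰ = 2.41×10⁻¹⁰ J.

U ≈ 241 pJ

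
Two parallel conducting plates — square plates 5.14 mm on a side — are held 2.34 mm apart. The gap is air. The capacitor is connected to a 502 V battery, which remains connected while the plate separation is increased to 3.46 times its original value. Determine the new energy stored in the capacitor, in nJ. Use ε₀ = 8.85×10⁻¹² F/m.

A = (5.14 mm)² = 2.64×10⁻⁵ m².
Initially C₁ = ε₀A/d = 8.85×10⁻¹² × 2.64×10⁻⁵ / 2.34×10⁻³ = 9.99×10⁻¹⁴ F.
U₁ = 1.26×10⁻⁸ J.
Battery connected ⇒ V is held fixed. C₂ = 0.289 C₁ and U = ½CV², so U₂/U₁ = C₂/C₁ = 0.289.
U₂ = 0.289 × 1.26×10⁻⁸ = 3.64×10⁻⁹ J.

3.64 nJ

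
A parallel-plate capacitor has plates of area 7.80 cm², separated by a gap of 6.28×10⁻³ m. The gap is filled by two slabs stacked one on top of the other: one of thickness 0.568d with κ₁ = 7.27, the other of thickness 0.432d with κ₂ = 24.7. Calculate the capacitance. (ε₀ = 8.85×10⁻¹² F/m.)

C ≈ 11.5 pF

A = 7.80 cm² = 7.80×10⁻⁴ m².
Stacked slabs ⇒ two capacitors in series, each with the full plate area.
C₁ = κ₁ε₀A/d₁ = 7.27 × 8.85×10⁻¹² × 7.80×10⁻⁴ / 3.57×10⁻³ = 1.41×10⁻¹¹ F.
C₂ = κ₂ε₀A/d₂ = 24.7 × 8.85×10⁻¹² × 7.80×10⁻⁴ / 2.71×10⁻³ = 6.28×10⁻¹¹ F.
C = (1/C₁ + 1/C₂)⁻¹ = 1.15×10⁻¹¹ F.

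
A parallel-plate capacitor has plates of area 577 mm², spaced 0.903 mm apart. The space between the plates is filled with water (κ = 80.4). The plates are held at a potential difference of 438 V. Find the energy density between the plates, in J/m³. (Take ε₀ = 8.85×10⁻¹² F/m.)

E = V/d = 438 / 9.03×10⁻⁴ = 4.85×10⁵ V/m.
u = ½κε₀E² = ½ × 80.4 × 8.85×10⁻¹² × (4.85×10⁵)² = 83.7 J/m³.

83.7 J/m³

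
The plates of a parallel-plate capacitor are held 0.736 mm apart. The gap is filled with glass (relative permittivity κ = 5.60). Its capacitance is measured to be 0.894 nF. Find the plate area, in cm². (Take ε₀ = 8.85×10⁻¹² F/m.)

A = Cd/(κε₀) = 8.94×10⁻¹⁰ × 7.36×10⁻⁴ / (5.60 × 8.85×10⁻¹²) = 1.33×10⁻² m².

A ≈ 133 cm²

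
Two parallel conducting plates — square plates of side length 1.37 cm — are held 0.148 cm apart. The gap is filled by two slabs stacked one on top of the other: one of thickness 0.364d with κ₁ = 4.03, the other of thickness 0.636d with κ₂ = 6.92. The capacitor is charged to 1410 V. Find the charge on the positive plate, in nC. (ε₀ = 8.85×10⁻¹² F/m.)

A = (1.37 cm)² = 1.88×10⁻⁴ m².
Stacked slabs ⇒ two capacitors in series, each with the full plate area.
C₁ = κ₁ε₀A/d₁ = 4.03 × 8.85×10⁻¹² × 1.88×10⁻⁴ / 5.39×10⁻⁴ = 1.24×10⁻¹¹ F.
C₂ = κ₂ε₀A/d₂ = 6.92 × 8.85×10⁻¹² × 1.88×10⁻⁴ / 9.41×10⁻⁴ = 1.22×10⁻¹¹ F.
C = (1/C₁ + 1/C₂)⁻¹ = 6.16×10⁻¹² F.
Q = CV = 6.16×10⁻¹² × 1410 = 8.68×10⁻⁹ C.

8.68 nC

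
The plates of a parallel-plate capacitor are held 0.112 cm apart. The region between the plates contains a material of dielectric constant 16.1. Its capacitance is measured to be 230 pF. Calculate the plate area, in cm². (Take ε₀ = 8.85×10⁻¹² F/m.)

A = Cd/(κε₀) = 2.30×10⁻¹⁰ × 1.12×10⁻³ / (16.1 × 8.85×10⁻¹²) = 1.81×10⁻³ m².

A ≈ 18.1 cm²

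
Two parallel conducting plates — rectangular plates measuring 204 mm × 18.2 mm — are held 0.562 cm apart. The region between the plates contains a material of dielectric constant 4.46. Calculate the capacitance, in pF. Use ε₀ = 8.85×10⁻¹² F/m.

26.1 pF

A = 204 × 18.2 mm² = 3.71×10⁻³ m².
C = κε₀A/d = 4.46 × 8.85×10⁻¹² × 3.71×10⁻³ / 5.62×10⁻³ = 2.61×10⁻¹¹ F.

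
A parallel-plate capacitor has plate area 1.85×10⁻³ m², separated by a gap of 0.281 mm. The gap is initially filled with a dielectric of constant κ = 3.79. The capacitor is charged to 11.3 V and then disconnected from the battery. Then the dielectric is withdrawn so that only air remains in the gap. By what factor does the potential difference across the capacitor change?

3.79

Isolated ⇒ Q is held fixed.
C₂ = 0.264 C₁ and V = Q/C, so V₂/V₁ = C₁/C₂ = 3.79.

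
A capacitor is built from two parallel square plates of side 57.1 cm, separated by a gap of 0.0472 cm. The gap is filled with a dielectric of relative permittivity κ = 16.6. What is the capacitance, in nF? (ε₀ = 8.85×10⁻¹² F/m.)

A = (57.1 cm)² = 0.326 m².
C = κε₀A/d = 16.6 × 8.85×10⁻¹² × 0.326 / 4.72×10⁻⁴ = 1.01×10⁻⁷ F.

C ≈ 101 nF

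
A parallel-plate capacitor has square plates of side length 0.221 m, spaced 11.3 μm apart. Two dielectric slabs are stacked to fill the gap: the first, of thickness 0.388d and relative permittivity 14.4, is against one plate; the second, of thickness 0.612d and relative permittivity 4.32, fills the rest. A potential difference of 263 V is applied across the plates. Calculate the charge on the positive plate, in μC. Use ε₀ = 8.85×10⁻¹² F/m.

59.7 μC

A = (0.221 m)² = 4.88×10⁻² m².
Stacked slabs ⇒ two capacitors in series, each with the full plate area.
C₁ = κ₁ε₀A/d₁ = 14.4 × 8.85×10⁻¹² × 4.88×10⁻² / 4.38×10⁻⁶ = 1.42×10⁻⁶ F.
C₂ = κ₂ε₀A/d₂ = 4.32 × 8.85×10⁻¹² × 4.88×10⁻² / 6.92×10⁻⁶ = 2.70×10⁻⁷ F.
C = (1/C₁ + 1/C₂)⁻¹ = 2.27×10⁻⁷ F.
Q = CV = 2.27×10⁻⁷ × 263 = 5.97×10⁻⁵ C.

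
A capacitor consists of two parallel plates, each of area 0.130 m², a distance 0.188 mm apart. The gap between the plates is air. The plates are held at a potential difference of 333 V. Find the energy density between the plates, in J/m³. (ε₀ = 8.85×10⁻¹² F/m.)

13.9 J/m³

E = V/d = 333 / 1.88×10⁻⁴ = 1.77×10⁶ V/m.
u = ½ε₀E² = ½ × 8.85×10⁻¹² × (1.77×10⁶)² = 13.9 J/m³.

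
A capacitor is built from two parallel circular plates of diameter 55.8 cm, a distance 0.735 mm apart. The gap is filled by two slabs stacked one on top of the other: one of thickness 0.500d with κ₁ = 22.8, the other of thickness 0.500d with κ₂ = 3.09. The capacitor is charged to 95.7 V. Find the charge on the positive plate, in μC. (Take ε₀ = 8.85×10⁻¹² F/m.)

A = π(55.8/2 cm)² = 0.245 m².
Stacked slabs ⇒ two capacitors in series, each with the full plate area.
C₁ = κ₁ε₀A/d₁ = 22.8 × 8.85×10⁻¹² × 0.245 / 3.67×10⁻⁴ = 1.34×10⁻⁷ F.
C₂ = κ₂ε₀A/d₂ = 3.09 × 8.85×10⁻¹² × 0.245 / 3.67×10⁻⁴ = 1.82×10⁻⁸ F.
C = (1/C₁ + 1/C₂)⁻¹ = 1.60×10⁻⁸ F.
Q = CV = 1.60×10⁻⁸ × 95.7 = 1.53×10⁻⁶ C.

Q ≈ 1.53 μC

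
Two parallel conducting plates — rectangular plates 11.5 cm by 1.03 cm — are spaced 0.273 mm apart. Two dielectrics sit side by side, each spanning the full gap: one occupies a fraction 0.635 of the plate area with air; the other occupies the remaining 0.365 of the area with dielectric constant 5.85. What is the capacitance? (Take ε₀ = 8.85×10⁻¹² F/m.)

A = 11.5 × 1.03 cm² = 1.18×10⁻³ m².
Side-by-side slabs ⇒ two capacitors in parallel, each spanning the full gap.
C₁ = κ₁ε₀A₁/d = 1.00 × 8.85×10⁻¹² × 7.52×10⁻⁴ / 2.73×10⁻⁴ = 2.44×10⁻¹¹ F.
C₂ = κ₂ε₀A₂/d = 5.85 × 8.85×10⁻¹² × 4.32×10⁻⁴ / 2.73×10⁻⁴ = 8.20×10⁻¹¹ F.
C = C₁ + C₂ = 1.06×10⁻¹⁰ F.

106 pF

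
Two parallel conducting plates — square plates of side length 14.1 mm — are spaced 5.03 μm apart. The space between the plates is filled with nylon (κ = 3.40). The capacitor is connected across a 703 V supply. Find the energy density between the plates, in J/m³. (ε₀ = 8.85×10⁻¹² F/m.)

u ≈ 2.94×10⁵ J/m³

E = V/d = 703 / 5.03×10⁻⁶ = 1.40×10⁸ V/m.
u = ½κε₀E² = ½ × 3.40 × 8.85×10⁻¹² × (1.40×10⁸)² = 2.94×10⁵ J/m³.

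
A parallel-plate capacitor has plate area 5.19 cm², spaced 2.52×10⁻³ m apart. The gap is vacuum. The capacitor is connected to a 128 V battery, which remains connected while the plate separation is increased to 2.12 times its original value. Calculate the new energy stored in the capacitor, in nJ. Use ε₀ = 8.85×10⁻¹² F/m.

A = 5.19 cm² = 5.19×10⁻⁴ m².
Initially C₁ = ε₀A/d = 8.85×10⁻¹² × 5.19×10⁻⁴ / 2.52×10⁻³ = 1.82×10⁻¹² F.
U₁ = 1.49×10⁻⁸ J.
Battery connected ⇒ V is held fixed. C₂ = 0.472 C₁ and U = ½CV², so U₂/U₁ = C₂/C₁ = 0.472.
U₂ = 0.472 × 1.49×10⁻⁸ = 7.04×10⁻⁹ J.

7.04 nJ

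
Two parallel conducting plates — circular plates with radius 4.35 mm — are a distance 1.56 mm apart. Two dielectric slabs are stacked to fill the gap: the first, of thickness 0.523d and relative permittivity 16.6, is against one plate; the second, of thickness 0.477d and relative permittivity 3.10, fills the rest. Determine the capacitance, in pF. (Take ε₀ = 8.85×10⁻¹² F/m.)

C ≈ 1.82 pF

A = π(4.35 mm)² = 5.94×10⁻⁵ m².
Stacked slabs ⇒ two capacitors in series, each with the full plate area.
C₁ = κ₁ε₀A/d₁ = 16.6 × 8.85×10⁻¹² × 5.94×10⁻⁵ / 8.16×10⁻⁴ = 1.07×10⁻¹¹ F.
C₂ = κ₂ε₀A/d₂ = 3.10 × 8.85×10⁻¹² × 5.94×10⁻⁵ / 7.44×10⁻⁴ = 2.19×10⁻¹² F.
C = (1/C₁ + 1/C₂)⁻¹ = 1.82×10⁻¹² F.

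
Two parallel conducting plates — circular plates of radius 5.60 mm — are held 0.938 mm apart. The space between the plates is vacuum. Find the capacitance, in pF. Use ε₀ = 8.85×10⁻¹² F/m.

C ≈ 0.930 pF

A = π(5.60 mm)² = 9.85×10⁻⁵ m².
C = ε₀A/d = 8.85×10⁻¹² × 9.85×10⁻⁵ / 9.38×10⁻⁴ = 9.30×10⁻¹³ F.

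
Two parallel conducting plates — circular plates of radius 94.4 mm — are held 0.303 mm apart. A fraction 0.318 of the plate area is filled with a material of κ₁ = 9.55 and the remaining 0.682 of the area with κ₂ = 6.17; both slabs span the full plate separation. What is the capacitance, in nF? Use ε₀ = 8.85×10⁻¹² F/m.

5.92 nF

A = π(94.4 mm)² = 2.80×10⁻² m².
Side-by-side slabs ⇒ two capacitors in parallel, each spanning the full gap.
C₁ = κ₁ε₀A₁/d = 9.55 × 8.85×10⁻¹² × 8.90×10⁻³ / 3.03×10⁻⁴ = 2.48×10⁻⁹ F.
C₂ = κ₂ε₀A₂/d = 6.17 × 8.85×10⁻¹² × 1.91×10⁻² / 3.03×10⁻⁴ = 3.44×10⁻⁹ F.
C = C₁ + C₂ = 5.92×10⁻⁹ F.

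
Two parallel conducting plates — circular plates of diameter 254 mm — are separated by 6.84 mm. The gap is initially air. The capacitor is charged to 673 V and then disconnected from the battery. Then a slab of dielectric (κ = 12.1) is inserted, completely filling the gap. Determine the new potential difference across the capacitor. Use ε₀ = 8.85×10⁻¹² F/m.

A = π(254/2 mm)² = 5.07×10⁻² m².
Initially C₁ = ε₀A/d = 8.85×10⁻¹² × 5.07×10⁻² / 6.84×10⁻³ = 6.56×10⁻¹¹ F.
V₁ = 6.73×10² V.
Isolated ⇒ Q is held fixed. C₂ = 12.1 C₁ and V = Q/C, so V₂/V₁ = C₁/C₂ = 0.0826.
V₂ = 0.0826 × 6.73×10² = 55.6 V.

V ≈ 55.6 V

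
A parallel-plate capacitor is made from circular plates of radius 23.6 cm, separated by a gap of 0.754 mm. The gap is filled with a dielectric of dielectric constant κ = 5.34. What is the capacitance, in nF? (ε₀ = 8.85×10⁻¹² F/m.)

C ≈ 11.0 nF

A = π(23.6 cm)² = 0.175 m².
C = κε₀A/d = 5.34 × 8.85×10⁻¹² × 0.175 / 7.54×10⁻⁴ = 1.10×10⁻⁸ F.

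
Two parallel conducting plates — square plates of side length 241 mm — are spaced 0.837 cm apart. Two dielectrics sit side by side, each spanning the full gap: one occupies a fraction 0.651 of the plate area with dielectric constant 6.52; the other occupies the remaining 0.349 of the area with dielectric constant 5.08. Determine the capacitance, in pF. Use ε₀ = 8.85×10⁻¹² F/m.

A = (241 mm)² = 5.81×10⁻² m².
Side-by-side slabs ⇒ two capacitors in parallel, each spanning the full gap.
C₁ = κ₁ε₀A₁/d = 6.52 × 8.85×10⁻¹² × 3.78×10⁻² / 8.37×10⁻³ = 2.61×10⁻¹⁰ F.
C₂ = κ₂ε₀A₂/d = 5.08 × 8.85×10⁻¹² × 2.03×10⁻² / 8.37×10⁻³ = 1.09×10⁻¹⁰ F.
C = C₁ + C₂ = 3.70×10⁻¹⁰ F.

370 pF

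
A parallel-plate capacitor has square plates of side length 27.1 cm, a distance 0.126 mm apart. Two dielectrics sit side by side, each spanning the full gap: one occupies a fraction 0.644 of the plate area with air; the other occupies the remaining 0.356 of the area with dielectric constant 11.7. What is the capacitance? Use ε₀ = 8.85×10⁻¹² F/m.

A = (27.1 cm)² = 7.34×10⁻² m².
Side-by-side slabs ⇒ two capacitors in parallel, each spanning the full gap.
C₁ = κ₁ε₀A₁/d = 1.00 × 8.85×10⁻¹² × 4.73×10⁻² / 1.26×10⁻⁴ = 3.32×10⁻⁹ F.
C₂ = κ₂ε₀A₂/d = 11.7 × 8.85×10⁻¹² × 2.61×10⁻² / 1.26×10⁻⁴ = 2.15×10⁻⁸ F.
C = C₁ + C₂ = 2.48×10⁻⁸ F.

24.8 nF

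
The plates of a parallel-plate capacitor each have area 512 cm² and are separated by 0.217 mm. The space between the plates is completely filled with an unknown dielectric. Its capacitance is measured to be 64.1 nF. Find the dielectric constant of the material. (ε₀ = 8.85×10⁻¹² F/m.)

A = 512 cm² = 5.12×10⁻² m².
κ = Cd/(ε₀A) = 6.41×10⁻⁸ × 2.17×10⁻⁴ / (8.85×10⁻¹² × 5.12×10⁻²) = 30.7.

κ ≈ 30.7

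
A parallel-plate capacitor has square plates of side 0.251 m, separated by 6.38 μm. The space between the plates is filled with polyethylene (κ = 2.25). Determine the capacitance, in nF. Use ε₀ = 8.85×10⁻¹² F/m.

A = (0.251 m)² = 6.30×10⁻² m².
C = κε₀A/d = 2.25 × 8.85×10⁻¹² × 6.30×10⁻² / 6.38×10⁻⁶ = 1.97×10⁻⁷ F.

197 nF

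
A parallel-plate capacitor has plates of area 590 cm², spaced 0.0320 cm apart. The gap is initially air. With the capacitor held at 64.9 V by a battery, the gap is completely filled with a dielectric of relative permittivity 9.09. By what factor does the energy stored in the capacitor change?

U₂/U₁ ≈ 9.09

Battery connected ⇒ V is held fixed.
C₂ = 9.09 C₁ and U = ½CV², so U₂/U₁ = C₂/C₁ = 9.09.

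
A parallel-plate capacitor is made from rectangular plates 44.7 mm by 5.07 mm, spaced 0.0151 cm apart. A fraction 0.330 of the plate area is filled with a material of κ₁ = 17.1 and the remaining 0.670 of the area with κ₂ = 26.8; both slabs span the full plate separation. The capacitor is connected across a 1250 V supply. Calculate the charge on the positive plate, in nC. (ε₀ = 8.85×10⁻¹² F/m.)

A = 44.7 × 5.07 mm² = 2.27×10⁻⁴ m².
Side-by-side slabs ⇒ two capacitors in parallel, each spanning the full gap.
C₁ = κ₁ε₀A₁/d = 17.1 × 8.85×10⁻¹² × 7.48×10⁻⁵ / 1.51×10⁻⁴ = 7.50×10⁻¹¹ F.
C₂ = κ₂ε₀A₂/d = 26.8 × 8.85×10⁻¹² × 1.52×10⁻⁴ / 1.51×10⁻⁴ = 2.39×10⁻¹⁰ F.
C = C₁ + C₂ = 3.13×10⁻¹⁰ F.
Q = CV = 3.13×10⁻¹⁰ × 1250 = 3.92×10⁻⁷ C.

Q ≈ 392 nC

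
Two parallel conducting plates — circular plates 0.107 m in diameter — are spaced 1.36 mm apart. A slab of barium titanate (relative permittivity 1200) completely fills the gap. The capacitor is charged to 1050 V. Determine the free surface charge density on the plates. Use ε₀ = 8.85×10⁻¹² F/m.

0.820 μC/cm²

A = π(0.107/2 m)² = 8.99×10⁻³ m².
C = κε₀A/d = 1200 × 8.85×10⁻¹² × 8.99×10⁻³ / 1.36×10⁻³ = 7.02×10⁻⁸ F.
σ = Q/A = CV/A = 7.02×10⁻⁸ × 1050 / 8.99×10⁻³ = 8.20×10⁻³ C/m².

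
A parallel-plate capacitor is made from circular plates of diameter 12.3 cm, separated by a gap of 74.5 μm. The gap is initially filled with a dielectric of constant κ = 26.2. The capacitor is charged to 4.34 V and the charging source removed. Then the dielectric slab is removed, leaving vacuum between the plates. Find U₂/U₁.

Isolated ⇒ Q is held fixed.
C₂ = 0.0382 C₁ and U = Q²/(2C), so U₂/U₁ = C₁/C₂ = 26.2.

26.2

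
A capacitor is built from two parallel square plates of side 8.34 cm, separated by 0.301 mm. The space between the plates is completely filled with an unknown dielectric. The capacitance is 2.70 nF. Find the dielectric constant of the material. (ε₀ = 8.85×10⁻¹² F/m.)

13.2

A = (8.34 cm)² = 6.96×10⁻³ m².
κ = Cd/(ε₀A) = 2.70×10⁻⁹ × 3.01×10⁻⁴ / (8.85×10⁻¹² × 6.96×10⁻³) = 13.2.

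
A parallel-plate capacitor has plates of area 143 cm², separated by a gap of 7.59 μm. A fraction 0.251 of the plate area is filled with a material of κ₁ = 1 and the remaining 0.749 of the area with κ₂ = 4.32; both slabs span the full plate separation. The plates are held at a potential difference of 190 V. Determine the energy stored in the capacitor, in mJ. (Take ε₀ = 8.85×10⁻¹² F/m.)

U ≈ 1.05 mJ

A = 143 cm² = 1.43×10⁻² m².
Side-by-side slabs ⇒ two capacitors in parallel, each spanning the full gap.
C₁ = κ₁ε₀A₁/d = 1.00 × 8.85×10⁻¹² × 3.59×10⁻³ / 7.59×10⁻⁶ = 4.19×10⁻⁹ F.
C₂ = κ₂ε₀A₂/d = 4.32 × 8.85×10⁻¹² × 1.07×10⁻² / 7.59×10⁻⁶ = 5.40×10⁻⁸ F.
C = C₁ + C₂ = 5.81×10⁻⁸ F.
U = ½CV² = ½ × 5.81×10⁻⁸ × (190)² = 1.05×10⁻³ J.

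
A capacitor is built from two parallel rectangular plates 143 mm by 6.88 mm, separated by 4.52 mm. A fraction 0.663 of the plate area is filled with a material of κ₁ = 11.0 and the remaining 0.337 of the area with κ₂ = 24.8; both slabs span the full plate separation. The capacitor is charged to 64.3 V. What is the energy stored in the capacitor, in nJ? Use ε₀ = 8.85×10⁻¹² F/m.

A = 143 × 6.88 mm² = 9.84×10⁻⁴ m².
Side-by-side slabs ⇒ two capacitors in parallel, each spanning the full gap.
C₁ = κ₁ε₀A₁/d = 11.0 × 8.85×10⁻¹² × 6.52×10⁻⁴ / 4.52×10⁻³ = 1.40×10⁻¹¹ F.
C₂ = κ₂ε₀A₂/d = 24.8 × 8.85×10⁻¹² × 3.32×10⁻⁴ / 4.52×10⁻³ = 1.61×10⁻¹¹ F.
C = C₁ + C₂ = 3.01×10⁻¹¹ F.
U = ½CV² = ½ × 3.01×10⁻¹¹ × (64.3)² = 6.23×10⁻⁸ J.

U ≈ 62.3 nJ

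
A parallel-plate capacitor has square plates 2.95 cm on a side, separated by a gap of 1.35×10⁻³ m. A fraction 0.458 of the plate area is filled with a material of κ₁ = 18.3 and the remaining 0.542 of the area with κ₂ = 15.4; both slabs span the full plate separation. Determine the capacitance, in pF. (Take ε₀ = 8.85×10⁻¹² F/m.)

C ≈ 95.4 pF

A = (2.95 cm)² = 8.70×10⁻⁴ m².
Side-by-side slabs ⇒ two capacitors in parallel, each spanning the full gap.
C₁ = κ₁ε₀A₁/d = 18.3 × 8.85×10⁻¹² × 3.99×10⁻⁴ / 1.35×10⁻³ = 4.78×10⁻¹¹ F.
C₂ = κ₂ε₀A₂/d = 15.4 × 8.85×10⁻¹² × 4.72×10⁻⁴ / 1.35×10⁻³ = 4.76×10⁻¹¹ F.
C = C₁ + C₂ = 9.54×10⁻¹¹ F.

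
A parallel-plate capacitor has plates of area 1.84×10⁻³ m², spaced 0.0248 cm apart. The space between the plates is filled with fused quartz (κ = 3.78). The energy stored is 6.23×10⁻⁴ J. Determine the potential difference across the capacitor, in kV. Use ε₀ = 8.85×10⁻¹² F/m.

C = κε₀A/d = 3.78 × 8.85×10⁻¹² × 1.84×10⁻³ / 2.48×10⁻⁴ = 2.48×10⁻¹⁰ F.
V = √(2U/C) = √(2 × 6.23×10⁻⁴ / 2.48×10⁻¹⁰) = 2.24×10³ V.

V ≈ 2.24 kV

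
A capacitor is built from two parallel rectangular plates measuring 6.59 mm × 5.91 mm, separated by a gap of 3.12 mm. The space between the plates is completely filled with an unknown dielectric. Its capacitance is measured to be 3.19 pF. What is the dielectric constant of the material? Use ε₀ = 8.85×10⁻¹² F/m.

28.9

A = 6.59 × 5.91 mm² = 3.89×10⁻⁵ m².
κ = Cd/(ε₀A) = 3.19×10⁻¹² × 3.12×10⁻³ / (8.85×10⁻¹² × 3.89×10⁻⁵) = 28.9.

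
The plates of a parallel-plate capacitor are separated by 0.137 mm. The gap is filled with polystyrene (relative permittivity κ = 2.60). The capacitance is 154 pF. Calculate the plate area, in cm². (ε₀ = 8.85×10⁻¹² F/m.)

A = Cd/(κε₀) = 1.54×10⁻¹⁰ × 1.37×10⁻⁴ / (2.60 × 8.85×10⁻¹²) = 9.17×10⁻⁴ m².

9.17 cm²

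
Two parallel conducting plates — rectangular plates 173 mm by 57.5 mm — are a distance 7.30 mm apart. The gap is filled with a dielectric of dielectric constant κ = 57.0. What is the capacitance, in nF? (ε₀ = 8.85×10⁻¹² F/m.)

A = 173 × 57.5 mm² = 9.95×10⁻³ m².
C = κε₀A/d = 57.0 × 8.85×10⁻¹² × 9.95×10⁻³ / 7.30×10⁻³ = 6.87×10⁻¹⁰ F.

0.687 nF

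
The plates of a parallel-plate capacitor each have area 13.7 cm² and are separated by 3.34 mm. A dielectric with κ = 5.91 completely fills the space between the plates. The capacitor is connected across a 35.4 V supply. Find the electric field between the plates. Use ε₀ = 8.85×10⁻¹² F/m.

E = V/d = 35.4 / 3.34×10⁻³ = 1.06×10⁴ V/m.

10.6 kV/m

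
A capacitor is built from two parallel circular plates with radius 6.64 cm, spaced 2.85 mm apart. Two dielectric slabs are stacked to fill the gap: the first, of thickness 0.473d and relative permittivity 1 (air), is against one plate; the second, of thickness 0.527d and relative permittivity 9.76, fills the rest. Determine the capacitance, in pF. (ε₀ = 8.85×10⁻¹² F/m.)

81.6 pF

A = π(6.64 cm)² = 1.39×10⁻² m².
Stacked slabs ⇒ two capacitors in series, each with the full plate area.
C₁ = κ₁ε₀A/d₁ = 1.00 × 8.85×10⁻¹² × 1.39×10⁻² / 1.35×10⁻³ = 9.09×10⁻¹¹ F.
C₂ = κ₂ε₀A/d₂ = 9.76 × 8.85×10⁻¹² × 1.39×10⁻² / 1.50×10⁻³ = 7.97×10⁻¹⁰ F.
C = (1/C₁ + 1/C₂)⁻¹ = 8.16×10⁻¹¹ F.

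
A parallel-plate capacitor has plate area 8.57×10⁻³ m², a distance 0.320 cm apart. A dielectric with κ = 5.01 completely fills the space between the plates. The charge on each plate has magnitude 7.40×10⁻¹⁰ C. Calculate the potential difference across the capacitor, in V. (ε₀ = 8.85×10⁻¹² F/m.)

V ≈ 6.23 V

C = κε₀A/d = 5.01 × 8.85×10⁻¹² × 8.57×10⁻³ / 3.20×10⁻³ = 1.19×10⁻¹⁰ F.
V = Q/C = 7.40×10⁻¹⁰ / 1.19×10⁻¹⁰ = 6.23 V.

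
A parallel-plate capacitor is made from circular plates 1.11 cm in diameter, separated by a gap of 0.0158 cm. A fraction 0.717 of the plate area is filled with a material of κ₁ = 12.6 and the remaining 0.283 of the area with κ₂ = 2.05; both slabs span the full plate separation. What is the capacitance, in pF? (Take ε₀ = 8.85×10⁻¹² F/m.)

A = π(1.11/2 cm)² = 9.68×10⁻⁵ m².
Side-by-side slabs ⇒ two capacitors in parallel, each spanning the full gap.
C₁ = κ₁ε₀A₁/d = 12.6 × 8.85×10⁻¹² × 6.94×10⁻⁵ / 1.58×10⁻⁴ = 4.90×10⁻¹¹ F.
C₂ = κ₂ε₀A₂/d = 2.05 × 8.85×10⁻¹² × 2.74×10⁻⁵ / 1.58×10⁻⁴ = 3.14×10⁻¹² F.
C = C₁ + C₂ = 5.21×10⁻¹¹ F.

52.1 pF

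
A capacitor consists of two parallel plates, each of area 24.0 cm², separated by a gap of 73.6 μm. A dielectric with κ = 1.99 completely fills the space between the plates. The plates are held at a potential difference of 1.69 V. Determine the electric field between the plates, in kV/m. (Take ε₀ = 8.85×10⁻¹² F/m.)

23.0 kV/m

E = V/d = 1.69 / 7.36×10⁻⁵ = 2.30×10⁴ V/m.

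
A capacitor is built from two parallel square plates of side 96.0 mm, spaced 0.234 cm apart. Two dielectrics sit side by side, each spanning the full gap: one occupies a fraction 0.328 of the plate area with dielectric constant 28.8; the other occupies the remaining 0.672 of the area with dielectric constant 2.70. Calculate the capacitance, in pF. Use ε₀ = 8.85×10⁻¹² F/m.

A = (96.0 mm)² = 9.22×10⁻³ m².
Side-by-side slabs ⇒ two capacitors in parallel, each spanning the full gap.
C₁ = κ₁ε₀A₁/d = 28.8 × 8.85×10⁻¹² × 3.02×10⁻³ / 2.34×10⁻³ = 3.29×10⁻¹⁰ F.
C₂ = κ₂ε₀A₂/d = 2.70 × 8.85×10⁻¹² × 6.19×10⁻³ / 2.34×10⁻³ = 6.32×10⁻¹¹ F.
C = C₁ + C₂ = 3.92×10⁻¹⁰ F.

C ≈ 392 pF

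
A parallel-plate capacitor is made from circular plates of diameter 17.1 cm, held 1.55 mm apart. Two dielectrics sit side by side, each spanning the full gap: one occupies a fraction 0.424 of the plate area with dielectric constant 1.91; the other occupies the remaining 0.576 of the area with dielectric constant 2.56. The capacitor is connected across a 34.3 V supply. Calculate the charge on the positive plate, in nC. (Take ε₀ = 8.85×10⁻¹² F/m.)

A = π(17.1/2 cm)² = 2.30×10⁻² m².
Side-by-side slabs ⇒ two capacitors in parallel, each spanning the full gap.
C₁ = κ₁ε₀A₁/d = 1.91 × 8.85×10⁻¹² × 9.74×10⁻³ / 1.55×10⁻³ = 1.06×10⁻¹⁰ F.
C₂ = κ₂ε₀A₂/d = 2.56 × 8.85×10⁻¹² × 1.32×10⁻² / 1.55×10⁻³ = 1.93×10⁻¹⁰ F.
C = C₁ + C₂ = 3.00×10⁻¹⁰ F.
Q = CV = 3.00×10⁻¹⁰ × 34.3 = 1.03×10⁻⁸ C.

Q ≈ 10.3 nC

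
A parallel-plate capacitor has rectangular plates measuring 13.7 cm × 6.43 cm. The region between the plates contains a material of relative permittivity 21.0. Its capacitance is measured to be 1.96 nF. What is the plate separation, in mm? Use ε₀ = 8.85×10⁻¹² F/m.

d ≈ 0.835 mm

A = 13.7 × 6.43 cm² = 8.81×10⁻³ m².
d = κε₀A/C = 21.0 × 8.85×10⁻¹² × 8.81×10⁻³ / 1.96×10⁻⁹ = 8.35×10⁻⁴ m.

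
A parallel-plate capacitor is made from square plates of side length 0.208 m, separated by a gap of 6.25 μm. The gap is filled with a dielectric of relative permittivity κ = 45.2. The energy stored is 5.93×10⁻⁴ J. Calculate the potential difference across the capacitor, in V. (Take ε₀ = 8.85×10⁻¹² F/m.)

V ≈ 20.7 V

A = (0.208 m)² = 4.33×10⁻² m².
C = κε₀A/d = 45.2 × 8.85×10⁻¹² × 4.33×10⁻² / 6.25×10⁻⁶ = 2.77×10⁻⁶ F.
V = √(2U/C) = √(2 × 5.93×10⁻⁴ / 2.77×10⁻⁶) = 20.7 V.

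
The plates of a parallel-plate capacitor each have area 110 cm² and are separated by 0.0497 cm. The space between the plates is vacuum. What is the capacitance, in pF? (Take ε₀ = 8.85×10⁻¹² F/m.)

A = 110 cm² = 1.10×10⁻² m².
C = ε₀A/d = 8.85×10⁻¹² × 1.10×10⁻² / 4.97×10⁻⁴ = 1.96×10⁻¹⁰ F.

196 pF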